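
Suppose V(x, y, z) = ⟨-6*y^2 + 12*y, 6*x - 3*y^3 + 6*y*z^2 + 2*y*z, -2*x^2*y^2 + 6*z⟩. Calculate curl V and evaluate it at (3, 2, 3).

(-148, 48, 18)

(∇×V)₁ = ∂V₃/∂y − ∂V₂/∂z = -4*x^2*y - 12*y*z - 2*y
(∇×V)₂ = ∂V₁/∂z − ∂V₃/∂x = 4*x*y^2
(∇×V)₃ = ∂V₂/∂x − ∂V₁/∂y = 12*y - 6
∇×V = (-4*x^2*y - 12*y*z - 2*y, 4*x*y^2, 12*y - 6)
At (3, 2, 3): (-148, 48, 18).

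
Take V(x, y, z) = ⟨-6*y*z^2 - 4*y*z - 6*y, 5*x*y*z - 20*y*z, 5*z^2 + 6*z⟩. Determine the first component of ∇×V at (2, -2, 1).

(∇×V)_1 = ∂V₃/∂y − ∂V₂/∂z
= 0 − (5*x*y - 20*y)
= -5*x*y + 20*y
At (2, -2, 1): -20.

-20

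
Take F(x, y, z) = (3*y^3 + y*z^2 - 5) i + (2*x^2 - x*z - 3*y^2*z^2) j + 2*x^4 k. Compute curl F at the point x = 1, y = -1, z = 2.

(∇×F)₁ = ∂F₃/∂y − ∂F₂/∂z = x + 6*y^2*z
(∇×F)₂ = ∂F₁/∂z − ∂F₃/∂x = -8*x^3 + 2*y*z
(∇×F)₃ = ∂F₂/∂x − ∂F₁/∂y = 4*x - 9*y^2 - z^2 - z
∇×F = (x + 6*y^2*z, -8*x^3 + 2*y*z, 4*x - 9*y^2 - z^2 - z)
At (1, -1, 2): (13, -12, -11).

(13, -12, -11)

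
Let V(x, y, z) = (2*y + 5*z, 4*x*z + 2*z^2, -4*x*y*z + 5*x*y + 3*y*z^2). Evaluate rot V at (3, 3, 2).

(∇×V)₁ = ∂V₃/∂y − ∂V₂/∂z = -4*x*z + x + 3*z^2 - 4*z
(∇×V)₂ = ∂V₁/∂z − ∂V₃/∂x = 4*y*z - 5*y + 5
(∇×V)₃ = ∂V₂/∂x − ∂V₁/∂y = 4*z - 2
∇×V = (-4*x*z + x + 3*z^2 - 4*z, 4*y*z - 5*y + 5, 4*z - 2)
At (3, 3, 2): (-17, 14, 6).

(-17, 14, 6)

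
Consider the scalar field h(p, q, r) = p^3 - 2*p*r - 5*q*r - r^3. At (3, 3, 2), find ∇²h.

∂²h/∂p² = 6*p
∂²h/∂q² = 0
∂²h/∂r² = -6*r
∇²h = 6*p - 6*r
At (3, 3, 2): 6.

6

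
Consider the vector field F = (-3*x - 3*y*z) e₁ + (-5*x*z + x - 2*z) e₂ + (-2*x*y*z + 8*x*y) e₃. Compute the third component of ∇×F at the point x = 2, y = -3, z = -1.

3

(∇×F)_3 = ∂F₂/∂x − ∂F₁/∂y
= -5*z + 1 − (-3*z)
= -2*z + 1
At (2, -3, -1): 3.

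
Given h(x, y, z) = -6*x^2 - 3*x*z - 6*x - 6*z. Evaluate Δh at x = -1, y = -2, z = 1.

∂²h/∂x² = -12
∂²h/∂y² = 0
∂²h/∂z² = 0
∇²h = -12
At (-1, -2, 1): -12.

-12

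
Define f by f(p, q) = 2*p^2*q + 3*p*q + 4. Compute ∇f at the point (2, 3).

(33, 14)

∂f/∂p = 4*p*q + 3*q
∂f/∂q = 2*p^2 + 3*p
∇f = (4*p*q + 3*q, 2*p^2 + 3*p)
At (2, 3): (33, 14).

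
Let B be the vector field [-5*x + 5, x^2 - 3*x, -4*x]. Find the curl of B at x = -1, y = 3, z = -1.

(∇×B)₁ = ∂B₃/∂y − ∂B₂/∂z = 0
(∇×B)₂ = ∂B₁/∂z − ∂B₃/∂x = 4
(∇×B)₃ = ∂B₂/∂x − ∂B₁/∂y = 2*x - 3
∇×B = (0, 4, 2*x - 3)
At (-1, 3, -1): (0, 4, -5).

(0, 4, -5)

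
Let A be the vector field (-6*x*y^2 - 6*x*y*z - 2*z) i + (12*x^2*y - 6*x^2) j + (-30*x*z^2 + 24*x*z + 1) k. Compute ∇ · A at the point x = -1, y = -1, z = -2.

∂A₁/∂x = -6*y^2 - 6*y*z
∂A₂/∂y = 12*x^2
∂A₃/∂z = -60*x*z + 24*x
∇·A = 12*x^2 - 60*x*z + 24*x - 6*y^2 - 6*y*z
At (-1, -1, -2): -150.

-150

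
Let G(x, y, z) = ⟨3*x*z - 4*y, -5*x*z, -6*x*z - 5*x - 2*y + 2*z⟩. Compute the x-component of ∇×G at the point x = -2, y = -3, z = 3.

-12

(∇×G)_1 = ∂G₃/∂y − ∂G₂/∂z
= -2 − (-5*x)
= 5*x - 2
At (-2, -3, 3): -12.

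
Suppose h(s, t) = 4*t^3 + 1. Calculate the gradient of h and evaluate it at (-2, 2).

(0, 48)

∂h/∂s = 0
∂h/∂t = 12*t^2
∇h = (0, 12*t^2)
At (-2, 2): (0, 48).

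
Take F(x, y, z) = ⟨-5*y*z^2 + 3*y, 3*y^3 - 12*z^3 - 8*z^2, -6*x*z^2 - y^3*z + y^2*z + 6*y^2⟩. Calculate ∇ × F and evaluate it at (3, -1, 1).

(35, 16, 2)

(∇×F)₁ = ∂F₃/∂y − ∂F₂/∂z = -3*y^2*z + 2*y*z + 12*y + 36*z^2 + 16*z
(∇×F)₂ = ∂F₁/∂z − ∂F₃/∂x = -10*y*z + 6*z^2
(∇×F)₃ = ∂F₂/∂x − ∂F₁/∂y = 5*z^2 - 3
∇×F = (-3*y^2*z + 2*y*z + 12*y + 36*z^2 + 16*z, -10*y*z + 6*z^2, 5*z^2 - 3)
At (3, -1, 1): (35, 16, 2).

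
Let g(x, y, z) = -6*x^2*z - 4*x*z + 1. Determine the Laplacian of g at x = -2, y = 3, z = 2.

-24

∂²g/∂x² = -12*z
∂²g/∂y² = 0
∂²g/∂z² = 0
∇²g = -12*z
At (-2, 3, 2): -24.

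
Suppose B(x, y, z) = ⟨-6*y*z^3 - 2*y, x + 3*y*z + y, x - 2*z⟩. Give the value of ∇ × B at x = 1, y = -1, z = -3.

(∇×B)₁ = ∂B₃/∂y − ∂B₂/∂z = -3*y
(∇×B)₂ = ∂B₁/∂z − ∂B₃/∂x = -18*y*z^2 - 1
(∇×B)₃ = ∂B₂/∂x − ∂B₁/∂y = 6*z^3 + 3
∇×B = (-3*y, -18*y*z^2 - 1, 6*z^3 + 3)
At (1, -1, -3): (3, 161, -159).

(3, 161, -159)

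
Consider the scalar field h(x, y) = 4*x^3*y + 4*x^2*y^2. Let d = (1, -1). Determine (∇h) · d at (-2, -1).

0

∂h/∂x = 12*x^2*y + 8*x*y^2
∂h/∂y = 4*x^3 + 8*x^2*y
∇h at (-2, -1) = (-64, -64)
∇h · d = (-64)(1) + (-64)(-1) = 0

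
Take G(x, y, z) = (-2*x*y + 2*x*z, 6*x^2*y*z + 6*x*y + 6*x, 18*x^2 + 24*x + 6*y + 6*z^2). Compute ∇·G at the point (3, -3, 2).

160

∂G₁/∂x = -2*y + 2*z
∂G₂/∂y = 6*x^2*z + 6*x
∂G₃/∂z = 12*z
∇·G = 6*x^2*z + 6*x - 2*y + 14*z
At (3, -3, 2): 160.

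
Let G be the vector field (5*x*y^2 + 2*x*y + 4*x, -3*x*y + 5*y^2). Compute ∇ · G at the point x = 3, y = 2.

∂G₁/∂x = 5*y^2 + 2*y + 4
∂G₂/∂y = -3*x + 10*y
∇·G = -3*x + 5*y^2 + 12*y + 4
At (3, 2): 39.

39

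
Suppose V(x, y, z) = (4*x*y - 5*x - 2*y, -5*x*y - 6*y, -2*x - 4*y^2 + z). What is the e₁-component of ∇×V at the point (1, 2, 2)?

(∇×V)_1 = ∂V₃/∂y − ∂V₂/∂z
= -8*y − (0)
= -8*y
At (1, 2, 2): -16.

-16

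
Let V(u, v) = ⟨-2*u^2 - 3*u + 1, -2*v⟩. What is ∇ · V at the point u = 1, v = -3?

-9

∂V₁/∂u = -4*u - 3
∂V₂/∂v = -2
∇·V = -4*u - 5
At (1, -3): -9.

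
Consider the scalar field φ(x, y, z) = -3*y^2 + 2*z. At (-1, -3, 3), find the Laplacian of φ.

-6

∂²φ/∂x² = 0
∂²φ/∂y² = -6
∂²φ/∂z² = 0
∇²φ = -6
At (-1, -3, 3): -6.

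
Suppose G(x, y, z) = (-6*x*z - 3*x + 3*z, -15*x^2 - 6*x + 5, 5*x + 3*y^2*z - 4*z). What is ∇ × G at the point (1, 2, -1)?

(-12, -8, -36)

(∇×G)₁ = ∂G₃/∂y − ∂G₂/∂z = 6*y*z
(∇×G)₂ = ∂G₁/∂z − ∂G₃/∂x = -6*x - 2
(∇×G)₃ = ∂G₂/∂x − ∂G₁/∂y = -30*x - 6
∇×G = (6*y*z, -6*x - 2, -30*x - 6)
At (1, 2, -1): (-12, -8, -36).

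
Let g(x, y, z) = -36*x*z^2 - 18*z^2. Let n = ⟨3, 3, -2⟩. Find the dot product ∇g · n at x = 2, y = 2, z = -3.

-2052

∂g/∂x = -36*z^2
∂g/∂y = 0
∂g/∂z = -72*x*z - 36*z
∇g at (2, 2, -3) = (-324, 0, 540)
∇g · n = (-324)(3) + (0)(3) + (540)(-2) = -2052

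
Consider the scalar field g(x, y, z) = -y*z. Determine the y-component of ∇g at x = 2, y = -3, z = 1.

-1

(∇g)_2 = ∂g/∂y = -z
At (2, -3, 1): -1.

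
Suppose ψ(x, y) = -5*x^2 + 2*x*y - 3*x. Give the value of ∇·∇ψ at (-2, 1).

-10

∂²ψ/∂x² = -10
∂²ψ/∂y² = 0
∇²ψ = -10
At (-2, 1): -10.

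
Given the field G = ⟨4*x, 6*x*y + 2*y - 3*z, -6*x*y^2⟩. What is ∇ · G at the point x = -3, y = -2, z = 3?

-12

∂G₁/∂x = 4
∂G₂/∂y = 6*x + 2
∂G₃/∂z = 0
∇·G = 6*x + 6
At (-3, -2, 3): -12.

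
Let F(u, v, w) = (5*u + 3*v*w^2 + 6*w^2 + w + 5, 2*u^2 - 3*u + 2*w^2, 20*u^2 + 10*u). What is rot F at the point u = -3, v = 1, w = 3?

(-12, 165, -42)

(∇×F)₁ = ∂F₃/∂v − ∂F₂/∂w = -4*w
(∇×F)₂ = ∂F₁/∂w − ∂F₃/∂u = -40*u + 6*v*w + 12*w - 9
(∇×F)₃ = ∂F₂/∂u − ∂F₁/∂v = 4*u - 3*w^2 - 3
∇×F = (-4*w, -40*u + 6*v*w + 12*w - 9, 4*u - 3*w^2 - 3)
At (-3, 1, 3): (-12, 165, -42).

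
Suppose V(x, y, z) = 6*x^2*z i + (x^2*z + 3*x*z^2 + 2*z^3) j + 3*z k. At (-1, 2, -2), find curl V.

(∇×V)₁ = ∂V₃/∂y − ∂V₂/∂z = -x^2 - 6*x*z - 6*z^2
(∇×V)₂ = ∂V₁/∂z − ∂V₃/∂x = 6*x^2
(∇×V)₃ = ∂V₂/∂x − ∂V₁/∂y = 2*x*z + 3*z^2
∇×V = (-x^2 - 6*x*z - 6*z^2, 6*x^2, 2*x*z + 3*z^2)
At (-1, 2, -2): (-37, 6, 16).

(-37, 6, 16)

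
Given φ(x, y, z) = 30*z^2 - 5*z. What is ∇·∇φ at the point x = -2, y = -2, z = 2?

60

∂²φ/∂x² = 0
∂²φ/∂y² = 0
∂²φ/∂z² = 60
∇²φ = 60
At (-2, -2, 2): 60.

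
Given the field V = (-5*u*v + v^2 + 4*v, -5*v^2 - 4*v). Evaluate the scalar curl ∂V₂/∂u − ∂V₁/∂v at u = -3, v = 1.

∂V₂/∂u = 0
∂V₁/∂v = -5*u + 2*v + 4
Scalar curl = 5*u - 2*v - 4
At (-3, 1): -21.

-21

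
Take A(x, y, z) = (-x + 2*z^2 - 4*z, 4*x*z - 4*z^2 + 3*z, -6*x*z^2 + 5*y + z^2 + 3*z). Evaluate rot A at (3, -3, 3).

(∇×A)₁ = ∂A₃/∂y − ∂A₂/∂z = -4*x + 8*z + 2
(∇×A)₂ = ∂A₁/∂z − ∂A₃/∂x = 6*z^2 + 4*z - 4
(∇×A)₃ = ∂A₂/∂x − ∂A₁/∂y = 4*z
∇×A = (-4*x + 8*z + 2, 6*z^2 + 4*z - 4, 4*z)
At (3, -3, 3): (14, 62, 12).

(14, 62, 12)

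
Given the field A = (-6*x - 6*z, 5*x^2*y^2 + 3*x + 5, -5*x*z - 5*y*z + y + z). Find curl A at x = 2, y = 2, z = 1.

(∇×A)₁ = ∂A₃/∂y − ∂A₂/∂z = -5*z + 1
(∇×A)₂ = ∂A₁/∂z − ∂A₃/∂x = 5*z - 6
(∇×A)₃ = ∂A₂/∂x − ∂A₁/∂y = 10*x*y^2 + 3
∇×A = (-5*z + 1, 5*z - 6, 10*x*y^2 + 3)
At (2, 2, 1): (-4, -1, 83).

(-4, -1, 83)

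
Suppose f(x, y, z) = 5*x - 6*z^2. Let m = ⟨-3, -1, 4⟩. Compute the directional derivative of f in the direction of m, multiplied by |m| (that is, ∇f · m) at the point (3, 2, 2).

-111

∂f/∂x = 5
∂f/∂y = 0
∂f/∂z = -12*z
∇f at (3, 2, 2) = (5, 0, -24)
∇f · m = (5)(-3) + (0)(-1) + (-24)(4) = -111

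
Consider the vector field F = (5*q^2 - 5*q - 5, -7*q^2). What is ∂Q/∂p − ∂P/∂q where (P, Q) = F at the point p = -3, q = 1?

-5

∂F₂/∂p = 0
∂F₁/∂q = 10*q - 5
Scalar curl = -10*q + 5
At (-3, 1): -5.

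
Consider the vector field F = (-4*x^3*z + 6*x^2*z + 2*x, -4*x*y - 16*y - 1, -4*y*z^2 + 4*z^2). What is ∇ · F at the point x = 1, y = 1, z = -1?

∂F₁/∂x = -12*x^2*z + 12*x*z + 2
∂F₂/∂y = -4*x - 16
∂F₃/∂z = -8*y*z + 8*z
∇·F = -12*x^2*z + 12*x*z - 4*x - 8*y*z + 8*z - 14
At (1, 1, -1): -18.

-18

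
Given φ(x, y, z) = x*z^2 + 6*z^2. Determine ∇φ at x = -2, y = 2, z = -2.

(4, 0, -16)

∂φ/∂x = z^2
∂φ/∂y = 0
∂φ/∂z = 2*x*z + 12*z
∇φ = (z^2, 0, 2*x*z + 12*z)
At (-2, 2, -2): (4, 0, -16).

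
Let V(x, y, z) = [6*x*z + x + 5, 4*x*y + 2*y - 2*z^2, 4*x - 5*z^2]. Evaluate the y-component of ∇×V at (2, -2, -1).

8

(∇×V)_2 = ∂V₁/∂z − ∂V₃/∂x
= 6*x − (4)
= 6*x - 4
At (2, -2, -1): 8.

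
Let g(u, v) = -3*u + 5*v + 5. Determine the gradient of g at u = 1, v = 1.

∂g/∂u = -3
∂g/∂v = 5
∇g = (-3, 5)
At (1, 1): (-3, 5).

(-3, 5)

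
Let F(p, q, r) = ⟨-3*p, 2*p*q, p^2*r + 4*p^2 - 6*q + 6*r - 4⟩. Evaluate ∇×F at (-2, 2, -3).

(-6, 4, 4)

(∇×F)₁ = ∂F₃/∂q − ∂F₂/∂r = -6
(∇×F)₂ = ∂F₁/∂r − ∂F₃/∂p = -2*p*r - 8*p
(∇×F)₃ = ∂F₂/∂p − ∂F₁/∂q = 2*q
∇×F = (-6, -2*p*r - 8*p, 2*q)
At (-2, 2, -3): (-6, 4, 4).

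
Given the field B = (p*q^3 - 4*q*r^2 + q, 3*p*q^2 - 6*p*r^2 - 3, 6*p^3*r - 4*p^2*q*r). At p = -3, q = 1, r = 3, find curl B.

(-216, -582, -7)

(∇×B)₁ = ∂B₃/∂q − ∂B₂/∂r = -4*p^2*r + 12*p*r
(∇×B)₂ = ∂B₁/∂r − ∂B₃/∂p = -18*p^2*r + 8*p*q*r - 8*q*r
(∇×B)₃ = ∂B₂/∂p − ∂B₁/∂q = -3*p*q^2 + 3*q^2 - 2*r^2 - 1
∇×B = (-4*p^2*r + 12*p*r, -18*p^2*r + 8*p*q*r - 8*q*r, -3*p*q^2 + 3*q^2 - 2*r^2 - 1)
At (-3, 1, 3): (-216, -582, -7).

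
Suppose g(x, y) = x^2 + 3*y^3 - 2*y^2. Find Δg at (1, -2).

∂²g/∂x² = 2
∂²g/∂y² = 2*(9*y - 2)
∇²g = 18*y - 2
At (1, -2): -38.

-38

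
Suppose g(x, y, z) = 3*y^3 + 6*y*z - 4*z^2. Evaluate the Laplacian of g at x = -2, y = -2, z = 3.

∂²g/∂x² = 0
∂²g/∂y² = 18*y
∂²g/∂z² = -8
∇²g = 18*y - 8
At (-2, -2, 3): -44.

-44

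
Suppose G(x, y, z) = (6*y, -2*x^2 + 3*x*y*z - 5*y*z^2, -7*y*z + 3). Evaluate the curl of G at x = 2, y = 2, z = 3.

(27, 0, 4)

(∇×G)₁ = ∂G₃/∂y − ∂G₂/∂z = -3*x*y + 10*y*z - 7*z
(∇×G)₂ = ∂G₁/∂z − ∂G₃/∂x = 0
(∇×G)₃ = ∂G₂/∂x − ∂G₁/∂y = -4*x + 3*y*z - 6
∇×G = (-3*x*y + 10*y*z - 7*z, 0, -4*x + 3*y*z - 6)
At (2, 2, 3): (27, 0, 4).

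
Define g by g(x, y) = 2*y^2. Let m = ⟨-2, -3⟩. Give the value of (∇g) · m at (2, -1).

12

∂g/∂x = 0
∂g/∂y = 4*y
∇g at (2, -1) = (0, -4)
∇g · m = (0)(-2) + (-4)(-3) = 12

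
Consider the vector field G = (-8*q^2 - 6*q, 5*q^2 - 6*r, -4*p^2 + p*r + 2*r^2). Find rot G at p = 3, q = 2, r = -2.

(∇×G)₁ = ∂G₃/∂q − ∂G₂/∂r = 6
(∇×G)₂ = ∂G₁/∂r − ∂G₃/∂p = 8*p - r
(∇×G)₃ = ∂G₂/∂p − ∂G₁/∂q = 16*q + 6
∇×G = (6, 8*p - r, 16*q + 6)
At (3, 2, -2): (6, 26, 38).

(6, 26, 38)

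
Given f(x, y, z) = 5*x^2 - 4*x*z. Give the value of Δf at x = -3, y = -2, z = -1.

∂²f/∂x² = 10
∂²f/∂y² = 0
∂²f/∂z² = 0
∇²f = 10
At (-3, -2, -1): 10.

10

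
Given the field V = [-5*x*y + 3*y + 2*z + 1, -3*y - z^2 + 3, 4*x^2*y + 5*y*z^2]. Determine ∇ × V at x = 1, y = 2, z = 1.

(11, -14, 2)

(∇×V)₁ = ∂V₃/∂y − ∂V₂/∂z = 4*x^2 + 5*z^2 + 2*z
(∇×V)₂ = ∂V₁/∂z − ∂V₃/∂x = -8*x*y + 2
(∇×V)₃ = ∂V₂/∂x − ∂V₁/∂y = 5*x - 3
∇×V = (4*x^2 + 5*z^2 + 2*z, -8*x*y + 2, 5*x - 3)
At (1, 2, 1): (11, -14, 2).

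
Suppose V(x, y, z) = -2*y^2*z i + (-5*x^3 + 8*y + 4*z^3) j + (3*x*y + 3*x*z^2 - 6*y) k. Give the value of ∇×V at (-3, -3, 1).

(∇×V)₁ = ∂V₃/∂y − ∂V₂/∂z = 3*x - 12*z^2 - 6
(∇×V)₂ = ∂V₁/∂z − ∂V₃/∂x = -2*y^2 - 3*y - 3*z^2
(∇×V)₃ = ∂V₂/∂x − ∂V₁/∂y = -15*x^2 + 4*y*z
∇×V = (3*x - 12*z^2 - 6, -2*y^2 - 3*y - 3*z^2, -15*x^2 + 4*y*z)
At (-3, -3, 1): (-27, -12, -147).

(-27, -12, -147)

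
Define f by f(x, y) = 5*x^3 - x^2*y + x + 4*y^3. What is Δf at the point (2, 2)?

104

∂²f/∂x² = 2*(15*x - y)
∂²f/∂y² = 24*y
∇²f = 30*x + 22*y
At (2, 2): 104.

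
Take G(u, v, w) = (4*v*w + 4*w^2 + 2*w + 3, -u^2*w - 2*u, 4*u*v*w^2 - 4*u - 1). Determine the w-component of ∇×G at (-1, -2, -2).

2

(∇×G)_3 = ∂G₂/∂u − ∂G₁/∂v
= -2*u*w - 2 − (4*w)
= -2*u*w - 4*w - 2
At (-1, -2, -2): 2.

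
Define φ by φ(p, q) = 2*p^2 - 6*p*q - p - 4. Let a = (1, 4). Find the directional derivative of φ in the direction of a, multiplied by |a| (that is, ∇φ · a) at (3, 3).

-79

∂φ/∂p = 4*p - 6*q - 1
∂φ/∂q = -6*p
∇φ at (3, 3) = (-7, -18)
∇φ · a = (-7)(1) + (-18)(4) = -79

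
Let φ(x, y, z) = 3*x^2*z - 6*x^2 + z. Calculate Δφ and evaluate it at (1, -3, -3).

-30

∂²φ/∂x² = 6*(z - 2)
∂²φ/∂y² = 0
∂²φ/∂z² = 0
∇²φ = 6*z - 12
At (1, -3, -3): -30.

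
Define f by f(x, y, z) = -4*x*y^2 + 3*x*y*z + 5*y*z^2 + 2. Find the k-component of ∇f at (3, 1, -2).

(∇f)_3 = ∂f/∂z = 3*x*y + 10*y*z
At (3, 1, -2): -11.

-11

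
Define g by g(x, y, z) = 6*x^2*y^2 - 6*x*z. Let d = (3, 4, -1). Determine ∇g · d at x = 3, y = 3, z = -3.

2340

∂g/∂x = 12*x*y^2 - 6*z
∂g/∂y = 12*x^2*y
∂g/∂z = -6*x
∇g at (3, 3, -3) = (342, 324, -18)
∇g · d = (342)(3) + (324)(4) + (-18)(-1) = 2340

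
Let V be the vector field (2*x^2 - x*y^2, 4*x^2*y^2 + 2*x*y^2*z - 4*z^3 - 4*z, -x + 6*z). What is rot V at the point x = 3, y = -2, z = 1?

(∇×V)₁ = ∂V₃/∂y − ∂V₂/∂z = -2*x*y^2 + 12*z^2 + 4
(∇×V)₂ = ∂V₁/∂z − ∂V₃/∂x = 1
(∇×V)₃ = ∂V₂/∂x − ∂V₁/∂y = 8*x*y^2 + 2*x*y + 2*y^2*z
∇×V = (-2*x*y^2 + 12*z^2 + 4, 1, 8*x*y^2 + 2*x*y + 2*y^2*z)
At (3, -2, 1): (-8, 1, 92).

(-8, 1, 92)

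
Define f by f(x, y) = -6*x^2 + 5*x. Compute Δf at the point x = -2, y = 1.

-12

∂²f/∂x² = -12
∂²f/∂y² = 0
∇²f = -12
At (-2, 1): -12.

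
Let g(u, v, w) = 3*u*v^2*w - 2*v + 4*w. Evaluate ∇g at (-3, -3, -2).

∂g/∂u = 3*v^2*w
∂g/∂v = 6*u*v*w - 2
∂g/∂w = 3*u*v^2 + 4
∇g = (3*v^2*w, 6*u*v*w - 2, 3*u*v^2 + 4)
At (-3, -3, -2): (-54, -110, -77).

(-54, -110, -77)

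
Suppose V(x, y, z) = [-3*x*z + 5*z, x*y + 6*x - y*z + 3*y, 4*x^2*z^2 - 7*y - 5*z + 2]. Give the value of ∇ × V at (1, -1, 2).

(-8, -30, 5)

(∇×V)₁ = ∂V₃/∂y − ∂V₂/∂z = y - 7
(∇×V)₂ = ∂V₁/∂z − ∂V₃/∂x = -8*x*z^2 - 3*x + 5
(∇×V)₃ = ∂V₂/∂x − ∂V₁/∂y = y + 6
∇×V = (y - 7, -8*x*z^2 - 3*x + 5, y + 6)
At (1, -1, 2): (-8, -30, 5).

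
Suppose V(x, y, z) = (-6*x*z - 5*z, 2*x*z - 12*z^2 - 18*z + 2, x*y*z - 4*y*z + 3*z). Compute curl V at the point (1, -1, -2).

(∇×V)₁ = ∂V₃/∂y − ∂V₂/∂z = x*z - 2*x + 20*z + 18
(∇×V)₂ = ∂V₁/∂z − ∂V₃/∂x = -6*x - y*z - 5
(∇×V)₃ = ∂V₂/∂x − ∂V₁/∂y = 2*z
∇×V = (x*z - 2*x + 20*z + 18, -6*x - y*z - 5, 2*z)
At (1, -1, -2): (-26, -13, -4).

(-26, -13, -4)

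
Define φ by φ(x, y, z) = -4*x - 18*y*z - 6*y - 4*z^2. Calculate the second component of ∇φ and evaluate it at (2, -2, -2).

(∇φ)_2 = ∂φ/∂y = -18*z - 6
At (2, -2, -2): 30.

30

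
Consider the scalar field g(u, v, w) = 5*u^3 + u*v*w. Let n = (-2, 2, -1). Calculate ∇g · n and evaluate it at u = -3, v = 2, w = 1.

-274

∂g/∂u = 15*u^2 + v*w
∂g/∂v = u*w
∂g/∂w = u*v
∇g at (-3, 2, 1) = (137, -3, -6)
∇g · n = (137)(-2) + (-3)(2) + (-6)(-1) = -274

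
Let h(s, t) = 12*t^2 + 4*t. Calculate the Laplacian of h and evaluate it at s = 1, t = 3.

24

∂²h/∂s² = 0
∂²h/∂t² = 24
∇²h = 24
At (1, 3): 24.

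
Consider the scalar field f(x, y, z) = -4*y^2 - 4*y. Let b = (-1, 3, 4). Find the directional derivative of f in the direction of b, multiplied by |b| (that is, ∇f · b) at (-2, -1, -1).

∂f/∂x = 0
∂f/∂y = -8*y - 4
∂f/∂z = 0
∇f at (-2, -1, -1) = (0, 4, 0)
∇f · b = (0)(-1) + (4)(3) + (0)(4) = 12

12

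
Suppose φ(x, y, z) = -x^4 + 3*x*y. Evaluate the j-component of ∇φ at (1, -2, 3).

(∇φ)_2 = ∂φ/∂y = 3*x
At (1, -2, 3): 3.

3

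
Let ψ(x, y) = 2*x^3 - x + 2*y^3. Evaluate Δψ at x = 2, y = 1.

∂²ψ/∂x² = 12*x
∂²ψ/∂y² = 12*y
∇²ψ = 12*x + 12*y
At (2, 1): 36.

36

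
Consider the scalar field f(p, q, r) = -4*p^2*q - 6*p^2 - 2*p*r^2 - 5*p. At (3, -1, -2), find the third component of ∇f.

24

(∇f)_3 = ∂f/∂r = -4*p*r
At (3, -1, -2): 24.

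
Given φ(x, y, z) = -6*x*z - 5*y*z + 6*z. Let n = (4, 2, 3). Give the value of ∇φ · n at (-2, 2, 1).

-10

∂φ/∂x = -6*z
∂φ/∂y = -5*z
∂φ/∂z = -6*x - 5*y + 6
∇φ at (-2, 2, 1) = (-6, -5, 8)
∇φ · n = (-6)(4) + (-5)(2) + (8)(3) = -10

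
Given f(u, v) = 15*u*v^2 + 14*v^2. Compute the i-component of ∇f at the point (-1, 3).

135

(∇f)_1 = ∂f/∂u = 15*v^2
At (-1, 3): 135.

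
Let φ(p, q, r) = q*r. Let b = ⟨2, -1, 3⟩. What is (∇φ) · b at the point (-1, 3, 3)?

6

∂φ/∂p = 0
∂φ/∂q = r
∂φ/∂r = q
∇φ at (-1, 3, 3) = (0, 3, 3)
∇φ · b = (0)(2) + (3)(-1) + (3)(3) = 6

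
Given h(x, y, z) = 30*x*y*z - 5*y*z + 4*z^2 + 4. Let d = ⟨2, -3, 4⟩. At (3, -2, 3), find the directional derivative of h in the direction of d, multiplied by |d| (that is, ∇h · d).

∂h/∂x = 30*y*z
∂h/∂y = 30*x*z - 5*z
∂h/∂z = 30*x*y - 5*y + 8*z
∇h at (3, -2, 3) = (-180, 255, -146)
∇h · d = (-180)(2) + (255)(-3) + (-146)(4) = -1709

-1709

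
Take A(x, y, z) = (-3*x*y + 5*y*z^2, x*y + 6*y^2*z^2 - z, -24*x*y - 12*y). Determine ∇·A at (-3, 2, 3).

∂A₁/∂x = -3*y
∂A₂/∂y = x + 12*y*z^2
∂A₃/∂z = 0
∇·A = x + 12*y*z^2 - 3*y
At (-3, 2, 3): 207.

207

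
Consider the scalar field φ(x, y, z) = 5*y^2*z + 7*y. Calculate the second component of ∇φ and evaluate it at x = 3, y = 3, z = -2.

-53

(∇φ)_2 = ∂φ/∂y = 10*y*z + 7
At (3, 3, -2): -53.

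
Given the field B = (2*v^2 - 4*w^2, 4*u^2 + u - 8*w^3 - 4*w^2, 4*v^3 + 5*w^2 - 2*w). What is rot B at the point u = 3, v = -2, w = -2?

(∇×B)₁ = ∂B₃/∂v − ∂B₂/∂w = 12*v^2 + 24*w^2 + 8*w
(∇×B)₂ = ∂B₁/∂w − ∂B₃/∂u = -8*w
(∇×B)₃ = ∂B₂/∂u − ∂B₁/∂v = 8*u - 4*v + 1
∇×B = (12*v^2 + 24*w^2 + 8*w, -8*w, 8*u - 4*v + 1)
At (3, -2, -2): (128, 16, 33).

(128, 16, 33)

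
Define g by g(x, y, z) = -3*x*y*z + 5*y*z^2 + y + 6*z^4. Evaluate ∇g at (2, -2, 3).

(18, 28, 600)

∂g/∂x = -3*y*z
∂g/∂y = -3*x*z + 5*z^2 + 1
∂g/∂z = -3*x*y + 10*y*z + 24*z^3
∇g = (-3*y*z, -3*x*z + 5*z^2 + 1, -3*x*y + 10*y*z + 24*z^3)
At (2, -2, 3): (18, 28, 600).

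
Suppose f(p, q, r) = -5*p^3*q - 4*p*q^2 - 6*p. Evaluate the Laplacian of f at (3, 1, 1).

-114

∂²f/∂p² = -30*p*q
∂²f/∂q² = -8*p
∂²f/∂r² = 0
∇²f = -30*p*q - 8*p
At (3, 1, 1): -114.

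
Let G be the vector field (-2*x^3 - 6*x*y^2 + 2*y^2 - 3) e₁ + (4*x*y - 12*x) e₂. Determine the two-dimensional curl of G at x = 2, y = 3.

60

∂G₂/∂x = 4*y - 12
∂G₁/∂y = -12*x*y + 4*y
Scalar curl = 12*x*y - 12
At (2, 3): 60.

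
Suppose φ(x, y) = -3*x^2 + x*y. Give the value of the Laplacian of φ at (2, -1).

∂²φ/∂x² = -6
∂²φ/∂y² = 0
∇²φ = -6
At (2, -1): -6.

-6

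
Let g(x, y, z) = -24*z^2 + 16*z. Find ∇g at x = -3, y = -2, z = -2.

∂g/∂x = 0
∂g/∂y = 0
∂g/∂z = -48*z + 16
∇g = (0, 0, -48*z + 16)
At (-3, -2, -2): (0, 0, 112).

(0, 0, 112)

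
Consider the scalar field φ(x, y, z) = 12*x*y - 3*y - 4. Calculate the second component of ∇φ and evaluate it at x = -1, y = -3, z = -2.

(∇φ)_2 = ∂φ/∂y = 12*x - 3
At (-1, -3, -2): -15.

-15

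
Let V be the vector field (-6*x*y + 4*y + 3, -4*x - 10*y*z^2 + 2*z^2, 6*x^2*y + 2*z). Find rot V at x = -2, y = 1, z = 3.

(∇×V)₁ = ∂V₃/∂y − ∂V₂/∂z = 6*x^2 + 20*y*z - 4*z
(∇×V)₂ = ∂V₁/∂z − ∂V₃/∂x = -12*x*y
(∇×V)₃ = ∂V₂/∂x − ∂V₁/∂y = 6*x - 8
∇×V = (6*x^2 + 20*y*z - 4*z, -12*x*y, 6*x - 8)
At (-2, 1, 3): (72, 24, -20).

(72, 24, -20)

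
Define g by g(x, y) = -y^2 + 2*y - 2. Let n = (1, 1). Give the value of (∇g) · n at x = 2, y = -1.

∂g/∂x = 0
∂g/∂y = -2*y + 2
∇g at (2, -1) = (0, 4)
∇g · n = (0)(1) + (4)(1) = 4

4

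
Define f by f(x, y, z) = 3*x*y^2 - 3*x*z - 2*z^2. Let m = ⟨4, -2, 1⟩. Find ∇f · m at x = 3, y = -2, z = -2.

143

∂f/∂x = 3*y^2 - 3*z
∂f/∂y = 6*x*y
∂f/∂z = -3*x - 4*z
∇f at (3, -2, -2) = (18, -36, -1)
∇f · m = (18)(4) + (-36)(-2) + (-1)(1) = 143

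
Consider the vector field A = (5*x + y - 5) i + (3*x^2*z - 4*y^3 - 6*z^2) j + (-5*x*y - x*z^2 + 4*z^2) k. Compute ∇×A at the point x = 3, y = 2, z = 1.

(-30, 11, 17)

(∇×A)₁ = ∂A₃/∂y − ∂A₂/∂z = -3*x^2 - 5*x + 12*z
(∇×A)₂ = ∂A₁/∂z − ∂A₃/∂x = 5*y + z^2
(∇×A)₃ = ∂A₂/∂x − ∂A₁/∂y = 6*x*z - 1
∇×A = (-3*x^2 - 5*x + 12*z, 5*y + z^2, 6*x*z - 1)
At (3, 2, 1): (-30, 11, 17).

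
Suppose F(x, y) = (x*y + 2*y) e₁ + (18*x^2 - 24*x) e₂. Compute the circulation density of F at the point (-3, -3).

∂F₂/∂x = 36*x - 24
∂F₁/∂y = x + 2
Scalar curl = 35*x - 26
At (-3, -3): -131.

-131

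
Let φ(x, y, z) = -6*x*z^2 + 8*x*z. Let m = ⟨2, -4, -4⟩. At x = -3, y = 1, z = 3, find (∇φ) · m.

-396

∂φ/∂x = -6*z^2 + 8*z
∂φ/∂y = 0
∂φ/∂z = -12*x*z + 8*x
∇φ at (-3, 1, 3) = (-30, 0, 84)
∇φ · m = (-30)(2) + (0)(-4) + (84)(-4) = -396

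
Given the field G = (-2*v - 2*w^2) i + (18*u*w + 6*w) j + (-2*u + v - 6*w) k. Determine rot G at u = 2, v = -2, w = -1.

(-41, 6, -16)

(∇×G)₁ = ∂G₃/∂v − ∂G₂/∂w = -18*u - 5
(∇×G)₂ = ∂G₁/∂w − ∂G₃/∂u = -4*w + 2
(∇×G)₃ = ∂G₂/∂u − ∂G₁/∂v = 18*w + 2
∇×G = (-18*u - 5, -4*w + 2, 18*w + 2)
At (2, -2, -1): (-41, 6, -16).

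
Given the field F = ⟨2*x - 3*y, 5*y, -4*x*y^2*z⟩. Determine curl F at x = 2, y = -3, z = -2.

(-96, -72, 3)

(∇×F)₁ = ∂F₃/∂y − ∂F₂/∂z = -8*x*y*z
(∇×F)₂ = ∂F₁/∂z − ∂F₃/∂x = 4*y^2*z
(∇×F)₃ = ∂F₂/∂x − ∂F₁/∂y = 3
∇×F = (-8*x*y*z, 4*y^2*z, 3)
At (2, -3, -2): (-96, -72, 3).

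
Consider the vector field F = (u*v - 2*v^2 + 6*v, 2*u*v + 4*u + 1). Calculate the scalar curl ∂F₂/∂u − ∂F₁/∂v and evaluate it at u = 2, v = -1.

∂F₂/∂u = 2*v + 4
∂F₁/∂v = u - 4*v + 6
Scalar curl = -u + 6*v - 2
At (2, -1): -10.

-10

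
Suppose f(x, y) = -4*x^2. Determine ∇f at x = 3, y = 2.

(-24, 0)

∂f/∂x = -8*x
∂f/∂y = 0
∇f = (-8*x, 0)
At (3, 2): (-24, 0).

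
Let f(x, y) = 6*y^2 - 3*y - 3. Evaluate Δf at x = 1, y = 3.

∂²f/∂x² = 0
∂²f/∂y² = 12
∇²f = 12
At (1, 3): 12.

12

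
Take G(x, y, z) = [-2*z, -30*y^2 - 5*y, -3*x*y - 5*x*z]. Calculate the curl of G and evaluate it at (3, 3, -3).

(-9, -8, 0)

(∇×G)₁ = ∂G₃/∂y − ∂G₂/∂z = -3*x
(∇×G)₂ = ∂G₁/∂z − ∂G₃/∂x = 3*y + 5*z - 2
(∇×G)₃ = ∂G₂/∂x − ∂G₁/∂y = 0
∇×G = (-3*x, 3*y + 5*z - 2, 0)
At (3, 3, -3): (-9, -8, 0).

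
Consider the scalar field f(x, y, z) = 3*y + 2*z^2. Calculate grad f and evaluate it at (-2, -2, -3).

∂f/∂x = 0
∂f/∂y = 3
∂f/∂z = 4*z
∇f = (0, 3, 4*z)
At (-2, -2, -3): (0, 3, -12).

(0, 3, -12)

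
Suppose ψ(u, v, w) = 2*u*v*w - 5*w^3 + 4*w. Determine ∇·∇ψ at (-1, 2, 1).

-30

∂²ψ/∂u² = 0
∂²ψ/∂v² = 0
∂²ψ/∂w² = -30*w
∇²ψ = -30*w
At (-1, 2, 1): -30.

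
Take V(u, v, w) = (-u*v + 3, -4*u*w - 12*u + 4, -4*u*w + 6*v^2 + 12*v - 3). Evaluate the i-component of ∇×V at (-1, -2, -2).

-16

(∇×V)_1 = ∂V₃/∂v − ∂V₂/∂w
= 12*v + 12 − (-4*u)
= 4*u + 12*v + 12
At (-1, -2, -2): -16.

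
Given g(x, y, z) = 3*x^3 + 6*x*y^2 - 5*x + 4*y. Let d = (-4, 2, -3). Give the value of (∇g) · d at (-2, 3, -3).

-476

∂g/∂x = 9*x^2 + 6*y^2 - 5
∂g/∂y = 12*x*y + 4
∂g/∂z = 0
∇g at (-2, 3, -3) = (85, -68, 0)
∇g · d = (85)(-4) + (-68)(2) + (0)(-3) = -476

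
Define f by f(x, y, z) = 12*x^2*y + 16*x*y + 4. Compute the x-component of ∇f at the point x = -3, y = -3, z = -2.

(∇f)_1 = ∂f/∂x = 24*x*y + 16*y
At (-3, -3, -2): 168.

168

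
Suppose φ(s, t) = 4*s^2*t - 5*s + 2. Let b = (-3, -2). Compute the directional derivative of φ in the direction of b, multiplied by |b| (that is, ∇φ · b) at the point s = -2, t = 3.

127

∂φ/∂s = 8*s*t - 5
∂φ/∂t = 4*s^2
∇φ at (-2, 3) = (-53, 16)
∇φ · b = (-53)(-3) + (16)(-2) = 127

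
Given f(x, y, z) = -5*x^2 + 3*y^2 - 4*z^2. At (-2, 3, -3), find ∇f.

(20, 18, 24)

∂f/∂x = -10*x
∂f/∂y = 6*y
∂f/∂z = -8*z
∇f = (-10*x, 6*y, -8*z)
At (-2, 3, -3): (20, 18, 24).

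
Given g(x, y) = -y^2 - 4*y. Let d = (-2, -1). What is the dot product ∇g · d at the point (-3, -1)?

∂g/∂x = 0
∂g/∂y = -2*y - 4
∇g at (-3, -1) = (0, -2)
∇g · d = (0)(-2) + (-2)(-1) = 2

2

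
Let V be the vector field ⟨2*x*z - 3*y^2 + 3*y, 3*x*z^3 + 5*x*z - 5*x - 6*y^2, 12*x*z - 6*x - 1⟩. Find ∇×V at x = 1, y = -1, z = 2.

(∇×V)₁ = ∂V₃/∂y − ∂V₂/∂z = -9*x*z^2 - 5*x
(∇×V)₂ = ∂V₁/∂z − ∂V₃/∂x = 2*x - 12*z + 6
(∇×V)₃ = ∂V₂/∂x − ∂V₁/∂y = 6*y + 3*z^3 + 5*z - 8
∇×V = (-9*x*z^2 - 5*x, 2*x - 12*z + 6, 6*y + 3*z^3 + 5*z - 8)
At (1, -1, 2): (-41, -16, 20).

(-41, -16, 20)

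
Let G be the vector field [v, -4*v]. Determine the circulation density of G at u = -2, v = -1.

∂G₂/∂u = 0
∂G₁/∂v = 1
Scalar curl = -1
At (-2, -1): -1.

-1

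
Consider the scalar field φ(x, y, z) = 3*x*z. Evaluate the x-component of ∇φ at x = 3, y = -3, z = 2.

6

(∇φ)_1 = ∂φ/∂x = 3*z
At (3, -3, 2): 6.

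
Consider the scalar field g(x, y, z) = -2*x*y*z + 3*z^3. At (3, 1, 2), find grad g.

(-4, -12, 30)

∂g/∂x = -2*y*z
∂g/∂y = -2*x*z
∂g/∂z = -2*x*y + 9*z^2
∇g = (-2*y*z, -2*x*z, -2*x*y + 9*z^2)
At (3, 1, 2): (-4, -12, 30).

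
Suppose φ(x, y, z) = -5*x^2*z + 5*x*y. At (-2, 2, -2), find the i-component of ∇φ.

-30

(∇φ)_1 = ∂φ/∂x = -10*x*z + 5*y
At (-2, 2, -2): -30.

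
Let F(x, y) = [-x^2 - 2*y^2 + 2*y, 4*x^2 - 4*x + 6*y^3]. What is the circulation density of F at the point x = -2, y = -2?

∂F₂/∂x = 8*x - 4
∂F₁/∂y = -4*y + 2
Scalar curl = 8*x + 4*y - 6
At (-2, -2): -30.

-30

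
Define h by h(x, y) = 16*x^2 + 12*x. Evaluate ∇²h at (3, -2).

32

∂²h/∂x² = 32
∂²h/∂y² = 0
∇²h = 32
At (3, -2): 32.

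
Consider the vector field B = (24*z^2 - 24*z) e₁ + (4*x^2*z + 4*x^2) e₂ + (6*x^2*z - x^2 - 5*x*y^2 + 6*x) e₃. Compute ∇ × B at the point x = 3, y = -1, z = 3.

(∇×B)₁ = ∂B₃/∂y − ∂B₂/∂z = -4*x^2 - 10*x*y
(∇×B)₂ = ∂B₁/∂z − ∂B₃/∂x = -12*x*z + 2*x + 5*y^2 + 48*z - 30
(∇×B)₃ = ∂B₂/∂x − ∂B₁/∂y = 8*x*z + 8*x
∇×B = (-4*x^2 - 10*x*y, -12*x*z + 2*x + 5*y^2 + 48*z - 30, 8*x*z + 8*x)
At (3, -1, 3): (-6, 17, 96).

(-6, 17, 96)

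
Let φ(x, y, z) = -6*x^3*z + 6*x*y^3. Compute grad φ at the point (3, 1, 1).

∂φ/∂x = -18*x^2*z + 6*y^3
∂φ/∂y = 18*x*y^2
∂φ/∂z = -6*x^3
∇φ = (-18*x^2*z + 6*y^3, 18*x*y^2, -6*x^3)
At (3, 1, 1): (-156, 54, -162).

(-156, 54, -162)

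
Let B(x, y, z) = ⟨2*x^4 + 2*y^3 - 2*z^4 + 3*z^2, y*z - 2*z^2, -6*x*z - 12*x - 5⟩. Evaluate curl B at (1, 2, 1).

(2, 16, -24)

(∇×B)₁ = ∂B₃/∂y − ∂B₂/∂z = -y + 4*z
(∇×B)₂ = ∂B₁/∂z − ∂B₃/∂x = -8*z^3 + 12*z + 12
(∇×B)₃ = ∂B₂/∂x − ∂B₁/∂y = -6*y^2
∇×B = (-y + 4*z, -8*z^3 + 12*z + 12, -6*y^2)
At (1, 2, 1): (2, 16, -24).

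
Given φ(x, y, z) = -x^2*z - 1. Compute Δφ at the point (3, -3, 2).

∂²φ/∂x² = -2*z
∂²φ/∂y² = 0
∂²φ/∂z² = 0
∇²φ = -2*z
At (3, -3, 2): -4.

-4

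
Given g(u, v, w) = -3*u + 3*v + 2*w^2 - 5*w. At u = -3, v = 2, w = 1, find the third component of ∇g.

(∇g)_3 = ∂g/∂w = 4*w - 5
At (-3, 2, 1): -1.

-1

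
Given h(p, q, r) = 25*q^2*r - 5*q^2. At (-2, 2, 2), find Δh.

90

∂²h/∂p² = 0
∂²h/∂q² = 10*(5*r - 1)
∂²h/∂r² = 0
∇²h = 50*r - 10
At (-2, 2, 2): 90.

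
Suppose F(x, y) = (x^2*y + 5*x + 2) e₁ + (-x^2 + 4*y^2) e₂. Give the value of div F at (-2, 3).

∂F₁/∂x = 2*x*y + 5
∂F₂/∂y = 8*y
∇·F = 2*x*y + 8*y + 5
At (-2, 3): 17.

17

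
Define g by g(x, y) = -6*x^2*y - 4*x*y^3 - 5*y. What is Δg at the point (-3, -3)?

-180

∂²g/∂x² = -12*y
∂²g/∂y² = -24*x*y
∇²g = -24*x*y - 12*y
At (-3, -3): -180.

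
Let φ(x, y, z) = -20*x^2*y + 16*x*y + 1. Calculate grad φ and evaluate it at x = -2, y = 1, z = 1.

(96, -112, 0)

∂φ/∂x = -40*x*y + 16*y
∂φ/∂y = -20*x^2 + 16*x
∂φ/∂z = 0
∇φ = (-40*x*y + 16*y, -20*x^2 + 16*x, 0)
At (-2, 1, 1): (96, -112, 0).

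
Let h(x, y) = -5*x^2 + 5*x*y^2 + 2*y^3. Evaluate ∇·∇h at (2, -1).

-2

∂²h/∂x² = -10
∂²h/∂y² = 2*(5*x + 6*y)
∇²h = 10*x + 12*y - 10
At (2, -1): -2.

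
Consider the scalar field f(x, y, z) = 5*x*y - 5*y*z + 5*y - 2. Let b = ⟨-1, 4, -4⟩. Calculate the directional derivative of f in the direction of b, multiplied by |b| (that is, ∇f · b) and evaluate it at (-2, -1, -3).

25

∂f/∂x = 5*y
∂f/∂y = 5*x - 5*z + 5
∂f/∂z = -5*y
∇f at (-2, -1, -3) = (-5, 10, 5)
∇f · b = (-5)(-1) + (10)(4) + (5)(-4) = 25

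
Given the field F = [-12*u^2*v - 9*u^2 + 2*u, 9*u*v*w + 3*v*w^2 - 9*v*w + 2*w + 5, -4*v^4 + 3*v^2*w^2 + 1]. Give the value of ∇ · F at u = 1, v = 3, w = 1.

∂F₁/∂u = -24*u*v - 18*u + 2
∂F₂/∂v = 9*u*w + 3*w^2 - 9*w
∂F₃/∂w = 6*v^2*w
∇·F = -24*u*v + 9*u*w - 18*u + 6*v^2*w + 3*w^2 - 9*w + 2
At (1, 3, 1): -31.

-31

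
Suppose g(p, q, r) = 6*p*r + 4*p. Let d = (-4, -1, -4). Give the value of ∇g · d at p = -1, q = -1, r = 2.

-40

∂g/∂p = 6*r + 4
∂g/∂q = 0
∂g/∂r = 6*p
∇g at (-1, -1, 2) = (16, 0, -6)
∇g · d = (16)(-4) + (0)(-1) + (-6)(-4) = -40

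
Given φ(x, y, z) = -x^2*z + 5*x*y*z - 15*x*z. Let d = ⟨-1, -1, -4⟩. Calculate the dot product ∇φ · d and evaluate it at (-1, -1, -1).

-99

∂φ/∂x = -2*x*z + 5*y*z - 15*z
∂φ/∂y = 5*x*z
∂φ/∂z = -x^2 + 5*x*y - 15*x
∇φ at (-1, -1, -1) = (18, 5, 19)
∇φ · d = (18)(-1) + (5)(-1) + (19)(-4) = -99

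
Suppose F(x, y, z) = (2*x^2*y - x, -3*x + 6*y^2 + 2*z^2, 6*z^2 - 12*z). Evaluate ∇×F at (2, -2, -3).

(∇×F)₁ = ∂F₃/∂y − ∂F₂/∂z = -4*z
(∇×F)₂ = ∂F₁/∂z − ∂F₃/∂x = 0
(∇×F)₃ = ∂F₂/∂x − ∂F₁/∂y = -2*x^2 - 3
∇×F = (-4*z, 0, -2*x^2 - 3)
At (2, -2, -3): (12, 0, -11).

(12, 0, -11)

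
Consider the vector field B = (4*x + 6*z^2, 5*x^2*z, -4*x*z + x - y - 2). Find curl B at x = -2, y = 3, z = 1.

(∇×B)₁ = ∂B₃/∂y − ∂B₂/∂z = -5*x^2 - 1
(∇×B)₂ = ∂B₁/∂z − ∂B₃/∂x = 16*z - 1
(∇×B)₃ = ∂B₂/∂x − ∂B₁/∂y = 10*x*z
∇×B = (-5*x^2 - 1, 16*z - 1, 10*x*z)
At (-2, 3, 1): (-21, 15, -20).

(-21, 15, -20)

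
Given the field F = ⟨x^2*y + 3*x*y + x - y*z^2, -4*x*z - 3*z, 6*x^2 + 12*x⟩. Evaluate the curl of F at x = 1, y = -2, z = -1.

(∇×F)₁ = ∂F₃/∂y − ∂F₂/∂z = 4*x + 3
(∇×F)₂ = ∂F₁/∂z − ∂F₃/∂x = -12*x - 2*y*z - 12
(∇×F)₃ = ∂F₂/∂x − ∂F₁/∂y = -x^2 - 3*x + z^2 - 4*z
∇×F = (4*x + 3, -12*x - 2*y*z - 12, -x^2 - 3*x + z^2 - 4*z)
At (1, -2, -1): (7, -28, 1).

(7, -28, 1)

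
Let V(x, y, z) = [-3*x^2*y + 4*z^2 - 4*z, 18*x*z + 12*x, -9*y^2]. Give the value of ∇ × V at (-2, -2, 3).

(∇×V)₁ = ∂V₃/∂y − ∂V₂/∂z = -18*x - 18*y
(∇×V)₂ = ∂V₁/∂z − ∂V₃/∂x = 8*z - 4
(∇×V)₃ = ∂V₂/∂x − ∂V₁/∂y = 3*x^2 + 18*z + 12
∇×V = (-18*x - 18*y, 8*z - 4, 3*x^2 + 18*z + 12)
At (-2, -2, 3): (72, 20, 78).

(72, 20, 78)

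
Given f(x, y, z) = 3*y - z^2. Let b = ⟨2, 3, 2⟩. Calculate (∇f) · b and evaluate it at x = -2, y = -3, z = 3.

-3

∂f/∂x = 0
∂f/∂y = 3
∂f/∂z = -2*z
∇f at (-2, -3, 3) = (0, 3, -6)
∇f · b = (0)(2) + (3)(3) + (-6)(2) = -3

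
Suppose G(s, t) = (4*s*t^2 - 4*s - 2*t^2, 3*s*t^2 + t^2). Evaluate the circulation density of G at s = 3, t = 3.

-33

∂G₂/∂s = 3*t^2
∂G₁/∂t = 8*s*t - 4*t
Scalar curl = -8*s*t + 3*t^2 + 4*t
At (3, 3): -33.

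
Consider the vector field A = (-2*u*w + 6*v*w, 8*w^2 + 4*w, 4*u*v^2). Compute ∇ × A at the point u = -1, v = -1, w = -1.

(20, -8, 6)

(∇×A)₁ = ∂A₃/∂v − ∂A₂/∂w = 8*u*v - 16*w - 4
(∇×A)₂ = ∂A₁/∂w − ∂A₃/∂u = -2*u - 4*v^2 + 6*v
(∇×A)₃ = ∂A₂/∂u − ∂A₁/∂v = -6*w
∇×A = (8*u*v - 16*w - 4, -2*u - 4*v^2 + 6*v, -6*w)
At (-1, -1, -1): (20, -8, 6).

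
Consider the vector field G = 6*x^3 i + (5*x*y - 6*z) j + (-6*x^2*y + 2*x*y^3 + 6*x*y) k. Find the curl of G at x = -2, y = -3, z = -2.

(∇×G)₁ = ∂G₃/∂y − ∂G₂/∂z = -6*x^2 + 6*x*y^2 + 6*x + 6
(∇×G)₂ = ∂G₁/∂z − ∂G₃/∂x = 12*x*y - 2*y^3 - 6*y
(∇×G)₃ = ∂G₂/∂x − ∂G₁/∂y = 5*y
∇×G = (-6*x^2 + 6*x*y^2 + 6*x + 6, 12*x*y - 2*y^3 - 6*y, 5*y)
At (-2, -3, -2): (-138, 144, -15).

(-138, 144, -15)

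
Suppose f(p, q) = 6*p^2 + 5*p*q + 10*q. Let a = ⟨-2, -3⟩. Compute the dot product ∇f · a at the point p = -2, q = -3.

78

∂f/∂p = 12*p + 5*q
∂f/∂q = 5*p + 10
∇f at (-2, -3) = (-39, 0)
∇f · a = (-39)(-2) + (0)(-3) = 78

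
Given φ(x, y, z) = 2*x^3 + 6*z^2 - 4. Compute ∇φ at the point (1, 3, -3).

∂φ/∂x = 6*x^2
∂φ/∂y = 0
∂φ/∂z = 12*z
∇φ = (6*x^2, 0, 12*z)
At (1, 3, -3): (6, 0, -36).

(6, 0, -36)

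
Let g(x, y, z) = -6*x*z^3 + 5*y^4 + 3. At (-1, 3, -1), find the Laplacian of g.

∂²g/∂x² = 0
∂²g/∂y² = 60*y^2
∂²g/∂z² = -36*x*z
∇²g = -36*x*z + 60*y^2
At (-1, 3, -1): 504.

504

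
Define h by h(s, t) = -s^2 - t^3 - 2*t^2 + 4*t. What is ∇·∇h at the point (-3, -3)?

12

∂²h/∂s² = -2
∂²h/∂t² = -2*(3*t + 2)
∇²h = -6*t - 6
At (-3, -3): 12.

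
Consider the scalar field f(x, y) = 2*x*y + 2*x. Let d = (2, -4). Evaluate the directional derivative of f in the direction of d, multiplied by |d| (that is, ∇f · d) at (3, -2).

-28

∂f/∂x = 2*y + 2
∂f/∂y = 2*x
∇f at (3, -2) = (-2, 6)
∇f · d = (-2)(2) + (6)(-4) = -28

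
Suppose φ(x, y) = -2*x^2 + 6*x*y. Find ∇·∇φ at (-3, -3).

-4

∂²φ/∂x² = -4
∂²φ/∂y² = 0
∇²φ = -4
At (-3, -3): -4.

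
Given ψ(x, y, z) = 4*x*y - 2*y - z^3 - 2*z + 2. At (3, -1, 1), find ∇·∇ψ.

∂²ψ/∂x² = 0
∂²ψ/∂y² = 0
∂²ψ/∂z² = -6*z
∇²ψ = -6*z
At (3, -1, 1): -6.

-6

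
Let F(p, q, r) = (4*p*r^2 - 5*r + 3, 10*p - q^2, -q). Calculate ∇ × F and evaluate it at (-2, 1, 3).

(∇×F)₁ = ∂F₃/∂q − ∂F₂/∂r = -1
(∇×F)₂ = ∂F₁/∂r − ∂F₃/∂p = 8*p*r - 5
(∇×F)₃ = ∂F₂/∂p − ∂F₁/∂q = 10
∇×F = (-1, 8*p*r - 5, 10)
At (-2, 1, 3): (-1, -53, 10).

(-1, -53, 10)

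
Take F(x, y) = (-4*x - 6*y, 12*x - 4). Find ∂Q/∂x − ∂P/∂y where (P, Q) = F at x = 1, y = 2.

∂F₂/∂x = 12
∂F₁/∂y = -6
Scalar curl = 18
At (1, 2): 18.

18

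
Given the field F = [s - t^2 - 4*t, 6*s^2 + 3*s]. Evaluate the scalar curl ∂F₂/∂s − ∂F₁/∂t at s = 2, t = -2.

27

∂F₂/∂s = 12*s + 3
∂F₁/∂t = -2*t - 4
Scalar curl = 12*s + 2*t + 7
At (2, -2): 27.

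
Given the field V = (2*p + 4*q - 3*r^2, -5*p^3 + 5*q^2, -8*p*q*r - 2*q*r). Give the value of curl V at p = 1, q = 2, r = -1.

(∇×V)₁ = ∂V₃/∂q − ∂V₂/∂r = -8*p*r - 2*r
(∇×V)₂ = ∂V₁/∂r − ∂V₃/∂p = 8*q*r - 6*r
(∇×V)₃ = ∂V₂/∂p − ∂V₁/∂q = -15*p^2 - 4
∇×V = (-8*p*r - 2*r, 8*q*r - 6*r, -15*p^2 - 4)
At (1, 2, -1): (10, -10, -19).

(10, -10, -19)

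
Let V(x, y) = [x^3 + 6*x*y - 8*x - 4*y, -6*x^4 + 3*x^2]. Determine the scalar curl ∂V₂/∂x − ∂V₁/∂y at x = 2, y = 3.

-188

∂V₂/∂x = -24*x^3 + 6*x
∂V₁/∂y = 6*x - 4
Scalar curl = -24*x^3 + 4
At (2, 3): -188.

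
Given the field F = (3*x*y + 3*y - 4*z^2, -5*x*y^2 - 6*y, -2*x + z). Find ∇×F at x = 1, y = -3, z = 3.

(0, -22, -51)

(∇×F)₁ = ∂F₃/∂y − ∂F₂/∂z = 0
(∇×F)₂ = ∂F₁/∂z − ∂F₃/∂x = -8*z + 2
(∇×F)₃ = ∂F₂/∂x − ∂F₁/∂y = -3*x - 5*y^2 - 3
∇×F = (0, -8*z + 2, -3*x - 5*y^2 - 3)
At (1, -3, 3): (0, -22, -51).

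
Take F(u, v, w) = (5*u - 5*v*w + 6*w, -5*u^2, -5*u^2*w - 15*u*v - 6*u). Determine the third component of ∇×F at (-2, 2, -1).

(∇×F)_3 = ∂F₂/∂u − ∂F₁/∂v
= -10*u − (-5*w)
= -10*u + 5*w
At (-2, 2, -1): 15.

15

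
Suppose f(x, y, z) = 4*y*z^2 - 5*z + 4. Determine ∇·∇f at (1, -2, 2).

-16

∂²f/∂x² = 0
∂²f/∂y² = 0
∂²f/∂z² = 8*y
∇²f = 8*y
At (1, -2, 2): -16.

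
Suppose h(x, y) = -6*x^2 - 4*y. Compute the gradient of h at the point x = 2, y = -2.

∂h/∂x = -12*x
∂h/∂y = -4
∇h = (-12*x, -4)
At (2, -2): (-24, -4).

(-24, -4)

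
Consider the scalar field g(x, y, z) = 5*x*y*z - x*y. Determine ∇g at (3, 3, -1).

(-18, -18, 45)

∂g/∂x = 5*y*z - y
∂g/∂y = 5*x*z - x
∂g/∂z = 5*x*y
∇g = (5*y*z - y, 5*x*z - x, 5*x*y)
At (3, 3, -1): (-18, -18, 45).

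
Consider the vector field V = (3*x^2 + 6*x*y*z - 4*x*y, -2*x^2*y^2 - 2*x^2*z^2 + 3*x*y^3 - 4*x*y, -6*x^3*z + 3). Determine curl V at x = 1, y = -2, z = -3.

(-12, -66, -46)

(∇×V)₁ = ∂V₃/∂y − ∂V₂/∂z = 4*x^2*z
(∇×V)₂ = ∂V₁/∂z − ∂V₃/∂x = 18*x^2*z + 6*x*y
(∇×V)₃ = ∂V₂/∂x − ∂V₁/∂y = -4*x*y^2 - 4*x*z^2 - 6*x*z + 4*x + 3*y^3 - 4*y
∇×V = (4*x^2*z, 18*x^2*z + 6*x*y, -4*x*y^2 - 4*x*z^2 - 6*x*z + 4*x + 3*y^3 - 4*y)
At (1, -2, -3): (-12, -66, -46).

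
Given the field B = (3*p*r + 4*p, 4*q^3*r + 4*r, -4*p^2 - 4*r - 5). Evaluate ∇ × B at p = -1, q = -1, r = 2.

(∇×B)₁ = ∂B₃/∂q − ∂B₂/∂r = -4*q^3 - 4
(∇×B)₂ = ∂B₁/∂r − ∂B₃/∂p = 11*p
(∇×B)₃ = ∂B₂/∂p − ∂B₁/∂q = 0
∇×B = (-4*q^3 - 4, 11*p, 0)
At (-1, -1, 2): (0, -11, 0).

(0, -11, 0)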